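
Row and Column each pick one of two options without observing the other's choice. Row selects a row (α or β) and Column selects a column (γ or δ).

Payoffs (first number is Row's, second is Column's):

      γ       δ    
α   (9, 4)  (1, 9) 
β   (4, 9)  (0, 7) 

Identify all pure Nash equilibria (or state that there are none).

(α, γ): Column prefers δ (9 > 4) — not an equilibrium.
(α, δ): Row gets 1 ≥ 0 from β, and Column gets 9 ≥ 4 from γ — Nash equilibrium.
(β, γ): Row prefers α (9 > 4) — not an equilibrium.
(β, δ): Row prefers α (1 > 0); Column prefers γ (9 > 7) — not an equilibrium.

(α, δ)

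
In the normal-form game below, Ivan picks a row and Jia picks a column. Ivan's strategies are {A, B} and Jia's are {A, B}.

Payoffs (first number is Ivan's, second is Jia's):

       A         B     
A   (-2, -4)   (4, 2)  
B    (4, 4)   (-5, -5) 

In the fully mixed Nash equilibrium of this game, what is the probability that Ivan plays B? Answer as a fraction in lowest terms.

2/5

Let r be the probability that Ivan plays A. In a completely mixed equilibrium, Jia must be indifferent between A and B.
Jia's expected payoff from A is −4r + 4(1−r); from B it is 2r − 5(1−r).
Setting these equal: −8r + 4 = 7r − 5, so r = 3/5.
Therefore Ivan plays B with probability 1 − 3/5 = 2/5.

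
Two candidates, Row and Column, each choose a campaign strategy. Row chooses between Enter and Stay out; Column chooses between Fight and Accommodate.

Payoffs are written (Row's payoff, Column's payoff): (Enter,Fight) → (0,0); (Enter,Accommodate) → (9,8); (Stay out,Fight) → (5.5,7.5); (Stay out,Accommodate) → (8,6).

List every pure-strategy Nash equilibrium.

(Enter, Fight): Row prefers Stay out (5.5 > 0); Column prefers Accommodate (8 > 0) — not an equilibrium.
(Enter, Accommodate): Row gets 9 ≥ 8 from Stay out, and Column gets 8 ≥ 0 from Fight — Nash equilibrium.
(Stay out, Fight): Row gets 5.5 ≥ 0 from Enter, and Column gets 7.5 ≥ 6 from Accommodate — Nash equilibrium.
(Stay out, Accommodate): Row prefers Enter (9 > 8); Column prefers Fight (7.5 > 6) — not an equilibrium.

(Enter, Accommodate) and (Stay out, Fight)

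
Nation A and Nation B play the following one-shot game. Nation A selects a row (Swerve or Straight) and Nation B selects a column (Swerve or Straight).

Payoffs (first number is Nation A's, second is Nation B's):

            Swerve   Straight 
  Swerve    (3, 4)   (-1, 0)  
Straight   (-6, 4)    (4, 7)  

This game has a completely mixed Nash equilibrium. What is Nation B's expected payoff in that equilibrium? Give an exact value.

First find x, the probability Nation A plays Swerve, from Nation B's indifference between Swerve and Straight: 4x + 4(1−x) = 7(1−x), giving x = 3/7.
Since Nation B is indifferent in equilibrium, Nation B's expected payoff equals the payoff from either column against (3/7, 4/7). Using Swerve: 4(3/7) + 4(4/7) = 4.

4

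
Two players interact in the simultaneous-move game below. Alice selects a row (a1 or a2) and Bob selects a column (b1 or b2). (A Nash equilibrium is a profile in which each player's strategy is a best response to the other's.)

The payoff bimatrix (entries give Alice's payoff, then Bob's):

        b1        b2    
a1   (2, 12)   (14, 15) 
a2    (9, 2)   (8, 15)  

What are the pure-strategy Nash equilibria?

(a1, b2)

(a1, b1): Alice prefers a2 (9 > 2); Bob prefers b2 (15 > 12) — not an equilibrium.
(a1, b2): Alice gets 14 ≥ 8 from a2, and Bob gets 15 ≥ 12 from b1 — Nash equilibrium.
(a2, b1): Bob prefers b2 (15 > 2) — not an equilibrium.
(a2, b2): Alice prefers a1 (14 > 8) — not an equilibrium.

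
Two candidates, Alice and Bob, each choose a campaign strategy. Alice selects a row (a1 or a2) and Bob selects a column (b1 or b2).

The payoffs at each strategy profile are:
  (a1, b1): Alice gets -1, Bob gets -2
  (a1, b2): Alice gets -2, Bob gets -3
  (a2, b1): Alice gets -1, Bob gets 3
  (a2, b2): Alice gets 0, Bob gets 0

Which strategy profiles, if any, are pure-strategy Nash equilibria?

(a1, b1): Alice gets -1 ≥ -1 from a2, and Bob gets -2 ≥ -3 from b2 — Nash equilibrium.
(a1, b2): Alice prefers a2 (0 > -2); Bob prefers b1 (-2 > -3) — not an equilibrium.
(a2, b1): Alice gets -1 ≥ -1 from a1, and Bob gets 3 ≥ 0 from b2 — Nash equilibrium.
(a2, b2): Bob prefers b1 (3 > 0) — not an equilibrium.

(a1, b1) and (a2, b1)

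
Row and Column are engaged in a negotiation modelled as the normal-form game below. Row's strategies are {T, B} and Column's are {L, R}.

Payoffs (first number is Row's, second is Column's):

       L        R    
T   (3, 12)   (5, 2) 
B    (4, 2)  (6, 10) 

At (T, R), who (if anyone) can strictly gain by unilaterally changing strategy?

Row at (T, R) earns 5; deviating to B yields 6 — a strict improvement.
Column earns 2; deviating to L yields 12 — a strict improvement.
Both Row and Column have strictly profitable deviations.

Both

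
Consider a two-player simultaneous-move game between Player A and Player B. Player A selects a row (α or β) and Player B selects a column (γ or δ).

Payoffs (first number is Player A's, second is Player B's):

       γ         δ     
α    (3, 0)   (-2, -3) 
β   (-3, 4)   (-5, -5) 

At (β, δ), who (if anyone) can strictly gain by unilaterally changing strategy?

Player A at (β, δ) earns -5; deviating to α yields -2 — a strict improvement.
Player B earns -5; deviating to γ yields 4 — a strict improvement.
Both Player A and Player B have strictly profitable deviations.

Both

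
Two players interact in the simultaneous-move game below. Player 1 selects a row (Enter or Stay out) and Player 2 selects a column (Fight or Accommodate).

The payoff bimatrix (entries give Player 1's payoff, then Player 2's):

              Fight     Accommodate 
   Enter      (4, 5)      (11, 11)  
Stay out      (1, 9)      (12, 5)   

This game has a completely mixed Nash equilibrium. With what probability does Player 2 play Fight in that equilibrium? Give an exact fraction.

1/4

Let q be the probability that Player 2 plays Fight. In a completely mixed equilibrium, Player 1 must be indifferent between Enter and Stay out.
Player 1's expected payoff from Enter is 4q + 11(1−q); from Stay out it is q + 12(1−q).
Setting these equal: −7q + 11 = −11q + 12, so q = 1/4.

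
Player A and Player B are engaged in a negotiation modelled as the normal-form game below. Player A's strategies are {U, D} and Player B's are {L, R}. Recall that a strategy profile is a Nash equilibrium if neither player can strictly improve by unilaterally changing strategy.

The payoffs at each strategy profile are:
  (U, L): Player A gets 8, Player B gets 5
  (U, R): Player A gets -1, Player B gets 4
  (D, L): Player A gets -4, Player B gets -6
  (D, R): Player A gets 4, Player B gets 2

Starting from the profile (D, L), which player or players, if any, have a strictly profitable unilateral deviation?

Player A at (D, L) earns -4; deviating to U yields 8 — a strict improvement.
Player B earns -6; deviating to R yields 2 — a strict improvement.
Both Player A and Player B have strictly profitable deviations.

Both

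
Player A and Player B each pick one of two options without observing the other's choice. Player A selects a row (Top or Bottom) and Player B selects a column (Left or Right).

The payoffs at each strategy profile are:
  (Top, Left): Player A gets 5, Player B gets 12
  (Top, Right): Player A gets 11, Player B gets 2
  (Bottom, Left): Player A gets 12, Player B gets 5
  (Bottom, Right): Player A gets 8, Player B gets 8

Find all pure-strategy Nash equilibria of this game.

none

(Top, Left): Player A prefers Bottom (12 > 5) — not an equilibrium.
(Top, Right): Player B prefers Left (12 > 2) — not an equilibrium.
(Bottom, Left): Player B prefers Right (8 > 5) — not an equilibrium.
(Bottom, Right): Player A prefers Top (11 > 8) — not an equilibrium.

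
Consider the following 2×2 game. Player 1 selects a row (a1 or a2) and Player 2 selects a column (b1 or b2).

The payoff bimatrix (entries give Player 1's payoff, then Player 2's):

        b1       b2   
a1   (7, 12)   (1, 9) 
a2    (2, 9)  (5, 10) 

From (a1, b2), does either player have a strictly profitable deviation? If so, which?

Both

Player 1 at (a1, b2) earns 1; deviating to a2 yields 5 — a strict improvement.
Player 2 earns 9; deviating to b1 yields 12 — a strict improvement.
Both Player 1 and Player 2 have strictly profitable deviations.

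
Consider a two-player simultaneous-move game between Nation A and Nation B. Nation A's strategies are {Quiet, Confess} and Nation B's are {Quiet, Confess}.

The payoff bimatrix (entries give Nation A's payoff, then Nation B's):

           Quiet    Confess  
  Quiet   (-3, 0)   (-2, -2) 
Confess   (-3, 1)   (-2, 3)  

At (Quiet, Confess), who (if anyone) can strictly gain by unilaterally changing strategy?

Nation A at (Quiet, Confess) earns -2; deviating to Confess yields -2 — not better.
Nation B earns -2; deviating to Quiet yields 0 — a strict improvement.
Only Nation B has a strictly profitable deviation.

Nation B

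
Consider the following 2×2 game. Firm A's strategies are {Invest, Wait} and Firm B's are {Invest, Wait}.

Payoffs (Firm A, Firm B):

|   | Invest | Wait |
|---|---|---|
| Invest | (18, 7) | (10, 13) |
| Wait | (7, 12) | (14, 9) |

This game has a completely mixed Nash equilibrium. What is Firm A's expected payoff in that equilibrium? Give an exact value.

182/15

First find q, the probability Firm B plays Invest, from Firm A's indifference between Invest and Wait: 18q + 10(1−q) = 7q + 14(1−q), giving q = 4/15.
Since Firm A is indifferent in equilibrium, Firm A's expected payoff equals the payoff from either row against (4/15, 11/15). Using Invest: 18(4/15) + 10(11/15) = 182/15.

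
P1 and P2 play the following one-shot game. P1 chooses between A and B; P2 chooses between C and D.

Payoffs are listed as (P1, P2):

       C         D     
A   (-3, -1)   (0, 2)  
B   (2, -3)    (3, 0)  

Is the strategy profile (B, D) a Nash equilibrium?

Yes

At (B, D), P1 earns 3; switching to A would give 0, so P1 has no profitable deviation.
P2 earns 0; switching to C would give -3, so P2 has no profitable deviation.
Neither player can gain by a unilateral deviation, so this profile is a Nash equilibrium.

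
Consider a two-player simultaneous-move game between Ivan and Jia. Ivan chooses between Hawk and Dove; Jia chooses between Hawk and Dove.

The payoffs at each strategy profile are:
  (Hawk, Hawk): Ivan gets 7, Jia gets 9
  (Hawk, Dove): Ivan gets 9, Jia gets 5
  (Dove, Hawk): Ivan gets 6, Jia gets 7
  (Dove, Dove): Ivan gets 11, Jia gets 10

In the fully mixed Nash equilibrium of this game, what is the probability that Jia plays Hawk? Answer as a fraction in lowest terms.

2/3

Let y be the probability that Jia plays Hawk. In a completely mixed equilibrium, Ivan must be indifferent between Hawk and Dove.
Ivan's expected payoff from Hawk is 7y + 9(1−y); from Dove it is 6y + 11(1−y).
Setting these equal: −2y + 9 = −5y + 11, so y = 2/3.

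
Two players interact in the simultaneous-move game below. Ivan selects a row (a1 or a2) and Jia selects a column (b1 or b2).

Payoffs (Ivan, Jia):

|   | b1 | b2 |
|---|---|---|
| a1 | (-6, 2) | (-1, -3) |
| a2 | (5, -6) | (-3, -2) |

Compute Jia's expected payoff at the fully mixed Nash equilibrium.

-22/9

First find x, the probability Ivan plays a1, from Jia's indifference between b1 and b2: 2x − 6(1−x) = −3x − 2(1−x), giving x = 4/9.
Since Jia is indifferent in equilibrium, Jia's expected payoff equals the payoff from either column against (4/9, 5/9). Using b1: 2(4/9) − 6(5/9) = -22/9.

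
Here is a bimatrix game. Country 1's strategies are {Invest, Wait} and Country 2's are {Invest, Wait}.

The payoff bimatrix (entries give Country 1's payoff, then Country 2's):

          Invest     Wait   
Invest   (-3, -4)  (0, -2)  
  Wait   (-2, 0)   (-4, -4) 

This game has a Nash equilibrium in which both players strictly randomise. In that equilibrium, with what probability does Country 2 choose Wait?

1/5

Let c be the probability that Country 2 plays Invest. In a completely mixed equilibrium, Country 1 must be indifferent between Invest and Wait.
Country 1's expected payoff from Invest is −3c; from Wait it is −2c − 4(1−c).
Setting these equal: −3c = 2c − 4, so c = 4/5.
Therefore Country 2 plays Wait with probability 1 − 4/5 = 1/5.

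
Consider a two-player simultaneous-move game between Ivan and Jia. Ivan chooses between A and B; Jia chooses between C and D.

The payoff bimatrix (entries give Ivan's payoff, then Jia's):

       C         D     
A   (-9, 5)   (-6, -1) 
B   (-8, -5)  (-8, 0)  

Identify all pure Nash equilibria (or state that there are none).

none

(A, C): Ivan prefers B (-8 > -9) — not an equilibrium.
(A, D): Jia prefers C (5 > -1) — not an equilibrium.
(B, C): Jia prefers D (0 > -5) — not an equilibrium.
(B, D): Ivan prefers A (-6 > -8) — not an equilibrium.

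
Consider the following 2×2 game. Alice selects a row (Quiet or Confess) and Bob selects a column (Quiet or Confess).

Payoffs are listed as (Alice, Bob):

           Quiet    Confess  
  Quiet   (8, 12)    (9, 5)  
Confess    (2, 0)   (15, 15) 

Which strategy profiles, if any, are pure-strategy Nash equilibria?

(Quiet, Quiet): Alice gets 8 ≥ 2 from Confess, and Bob gets 12 ≥ 5 from Confess — Nash equilibrium.
(Quiet, Confess): Alice prefers Confess (15 > 9); Bob prefers Quiet (12 > 5) — not an equilibrium.
(Confess, Quiet): Alice prefers Quiet (8 > 2); Bob prefers Confess (15 > 0) — not an equilibrium.
(Confess, Confess): Alice gets 15 ≥ 9 from Quiet, and Bob gets 15 ≥ 0 from Quiet — Nash equilibrium.

(Quiet, Quiet) and (Confess, Confess)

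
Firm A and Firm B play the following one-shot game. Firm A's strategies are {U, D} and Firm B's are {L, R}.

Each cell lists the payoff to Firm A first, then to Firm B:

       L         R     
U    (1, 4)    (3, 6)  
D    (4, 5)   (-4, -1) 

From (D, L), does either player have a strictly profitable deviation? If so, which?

Neither

Firm A at (D, L) earns 4; deviating to U yields 1 — not better.
Firm B earns 5; deviating to R yields -1 — not better.
Neither player can strictly improve; the profile is a Nash equilibrium.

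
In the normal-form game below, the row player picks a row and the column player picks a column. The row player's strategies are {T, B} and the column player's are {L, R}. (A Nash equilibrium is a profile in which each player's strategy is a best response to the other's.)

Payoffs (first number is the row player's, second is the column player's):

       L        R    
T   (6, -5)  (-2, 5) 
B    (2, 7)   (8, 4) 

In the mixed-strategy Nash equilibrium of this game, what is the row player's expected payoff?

26/7

First find y, the probability the column player plays L, from the row player's indifference between T and B: 6y − 2(1−y) = 2y + 8(1−y), giving y = 5/7.
Since the row player is indifferent in equilibrium, the row player's expected payoff equals the payoff from either row against (5/7, 2/7). Using T: 6(5/7) − 2(2/7) = 26/7.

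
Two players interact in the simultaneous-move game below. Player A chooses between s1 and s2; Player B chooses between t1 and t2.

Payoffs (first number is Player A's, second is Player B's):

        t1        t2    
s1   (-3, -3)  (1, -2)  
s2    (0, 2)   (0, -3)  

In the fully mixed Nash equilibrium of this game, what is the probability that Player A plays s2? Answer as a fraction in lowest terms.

1/6

Let p be the probability that Player A plays s1. In a completely mixed equilibrium, Player B must be indifferent between t1 and t2.
Player B's expected payoff from t1 is −3p + 2(1−p); from t2 it is −2p − 3(1−p).
Setting these equal: −5p + 2 = p − 3, so p = 5/6.
Therefore Player A plays s2 with probability 1 − 5/6 = 1/6.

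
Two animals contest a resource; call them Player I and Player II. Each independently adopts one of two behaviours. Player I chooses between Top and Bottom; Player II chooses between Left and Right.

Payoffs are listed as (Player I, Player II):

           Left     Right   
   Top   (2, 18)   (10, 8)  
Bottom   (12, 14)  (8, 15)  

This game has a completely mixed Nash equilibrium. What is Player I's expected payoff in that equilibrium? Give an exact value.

First find y, the probability Player II plays Left, from Player I's indifference between Top and Bottom: 2y + 10(1−y) = 12y + 8(1−y), giving y = 1/6.
Since Player I is indifferent in equilibrium, Player I's expected payoff equals the payoff from either row against (1/6, 5/6). Using Top: 2(1/6) + 10(5/6) = 26/3.

26/3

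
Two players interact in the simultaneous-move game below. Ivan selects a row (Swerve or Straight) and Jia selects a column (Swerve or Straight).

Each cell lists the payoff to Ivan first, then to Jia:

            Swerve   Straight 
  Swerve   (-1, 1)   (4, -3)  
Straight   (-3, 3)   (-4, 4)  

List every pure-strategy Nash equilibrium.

(Swerve, Swerve)

(Swerve, Swerve): Ivan gets -1 ≥ -3 from Straight, and Jia gets 1 ≥ -3 from Straight — Nash equilibrium.
(Swerve, Straight): Jia prefers Swerve (1 > -3) — not an equilibrium.
(Straight, Swerve): Ivan prefers Swerve (-1 > -3); Jia prefers Straight (4 > 3) — not an equilibrium.
(Straight, Straight): Ivan prefers Swerve (4 > -4) — not an equilibrium.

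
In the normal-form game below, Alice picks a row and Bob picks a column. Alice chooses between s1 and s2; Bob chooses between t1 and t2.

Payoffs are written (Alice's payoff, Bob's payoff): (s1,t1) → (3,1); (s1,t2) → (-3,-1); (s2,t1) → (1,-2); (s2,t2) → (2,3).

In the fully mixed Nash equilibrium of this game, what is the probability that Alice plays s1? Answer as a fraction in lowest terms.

Let p be the probability that Alice plays s1. In a completely mixed equilibrium, Bob must be indifferent between t1 and t2.
Bob's expected payoff from t1 is p − 2(1−p); from t2 it is −p + 3(1−p).
Setting these equal: 3p − 2 = −4p + 3, so p = 5/7.

5/7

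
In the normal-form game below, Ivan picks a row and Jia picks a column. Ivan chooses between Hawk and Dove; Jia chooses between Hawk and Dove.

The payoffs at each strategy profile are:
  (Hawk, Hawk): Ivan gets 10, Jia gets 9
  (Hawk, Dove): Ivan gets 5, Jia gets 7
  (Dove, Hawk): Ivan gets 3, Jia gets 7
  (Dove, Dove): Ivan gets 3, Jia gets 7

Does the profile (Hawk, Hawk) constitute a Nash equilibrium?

At (Hawk, Hawk), Ivan earns 10; switching to Dove would give 3, so Ivan has no profitable deviation.
Jia earns 9; switching to Dove would give 7, so Jia has no profitable deviation.
Neither player can gain by a unilateral deviation, so this profile is a Nash equilibrium.

Yes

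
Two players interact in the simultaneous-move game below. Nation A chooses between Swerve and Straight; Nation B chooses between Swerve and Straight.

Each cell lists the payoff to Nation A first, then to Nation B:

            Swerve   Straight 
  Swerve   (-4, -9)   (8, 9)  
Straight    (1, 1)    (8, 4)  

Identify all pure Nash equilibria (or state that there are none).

(Swerve, Swerve): Nation A prefers Straight (1 > -4); Nation B prefers Straight (9 > -9) — not an equilibrium.
(Swerve, Straight): Nation A gets 8 ≥ 8 from Straight, and Nation B gets 9 ≥ -9 from Swerve — Nash equilibrium.
(Straight, Swerve): Nation B prefers Straight (4 > 1) — not an equilibrium.
(Straight, Straight): Nation A gets 8 ≥ 8 from Swerve, and Nation B gets 4 ≥ 1 from Swerve — Nash equilibrium.

(Swerve, Straight) and (Straight, Straight)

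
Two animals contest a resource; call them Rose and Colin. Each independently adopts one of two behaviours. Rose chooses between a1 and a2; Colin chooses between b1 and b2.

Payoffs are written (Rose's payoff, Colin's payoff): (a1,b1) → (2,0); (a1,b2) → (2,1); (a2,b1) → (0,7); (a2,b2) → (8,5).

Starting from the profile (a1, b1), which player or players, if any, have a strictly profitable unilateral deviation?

Rose at (a1, b1) earns 2; deviating to a2 yields 0 — not better.
Colin earns 0; deviating to b2 yields 1 — a strict improvement.
Only Colin has a strictly profitable deviation.

Colin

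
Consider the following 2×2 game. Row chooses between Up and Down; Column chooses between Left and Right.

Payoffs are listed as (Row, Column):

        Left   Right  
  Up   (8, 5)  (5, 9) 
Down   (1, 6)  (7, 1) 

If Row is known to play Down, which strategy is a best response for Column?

Against Down, Column earns 6 from Left and 1 from Right.
So Left is the best response.

Left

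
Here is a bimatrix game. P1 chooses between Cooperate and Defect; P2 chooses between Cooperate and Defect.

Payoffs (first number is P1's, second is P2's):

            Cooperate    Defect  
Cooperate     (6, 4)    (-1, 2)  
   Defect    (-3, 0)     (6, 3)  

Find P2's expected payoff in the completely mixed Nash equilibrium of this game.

12/5

First find x, the probability P1 plays Cooperate, from P2's indifference between Cooperate and Defect: 4x = 2x + 3(1−x), giving x = 3/5.
Since P2 is indifferent in equilibrium, P2's expected payoff equals the payoff from either column against (3/5, 2/5). Using Cooperate: 4(3/5) = 12/5.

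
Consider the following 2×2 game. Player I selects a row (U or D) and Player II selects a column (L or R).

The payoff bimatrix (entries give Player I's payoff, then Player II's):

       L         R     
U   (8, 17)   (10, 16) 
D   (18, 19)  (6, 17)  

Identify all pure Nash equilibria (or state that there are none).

(U, L): Player I prefers D (18 > 8) — not an equilibrium.
(U, R): Player II prefers L (17 > 16) — not an equilibrium.
(D, L): Player I gets 18 ≥ 8 from U, and Player II gets 19 ≥ 17 from R — Nash equilibrium.
(D, R): Player I prefers U (10 > 6); Player II prefers L (19 > 17) — not an equilibrium.

(D, L)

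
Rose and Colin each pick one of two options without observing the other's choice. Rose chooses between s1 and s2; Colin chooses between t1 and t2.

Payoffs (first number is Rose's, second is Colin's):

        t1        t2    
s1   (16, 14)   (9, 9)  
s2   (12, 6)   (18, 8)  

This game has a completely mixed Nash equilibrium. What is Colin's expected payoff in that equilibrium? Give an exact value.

First find x, the probability Rose plays s1, from Colin's indifference between t1 and t2: 14x + 6(1−x) = 9x + 8(1−x), giving x = 2/7.
Since Colin is indifferent in equilibrium, Colin's expected payoff equals the payoff from either column against (2/7, 5/7). Using t1: 14(2/7) + 6(5/7) = 58/7.

58/7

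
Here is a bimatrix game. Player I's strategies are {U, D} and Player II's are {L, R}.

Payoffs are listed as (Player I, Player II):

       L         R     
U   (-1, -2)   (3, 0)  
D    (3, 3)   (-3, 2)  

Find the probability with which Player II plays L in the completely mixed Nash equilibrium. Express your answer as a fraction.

Let q be the probability that Player II plays L. In a completely mixed equilibrium, Player I must be indifferent between U and D.
Player I's expected payoff from U is −q + 3(1−q); from D it is 3q − 3(1−q).
Setting these equal: −4q + 3 = 6q − 3, so q = 3/5.

3/5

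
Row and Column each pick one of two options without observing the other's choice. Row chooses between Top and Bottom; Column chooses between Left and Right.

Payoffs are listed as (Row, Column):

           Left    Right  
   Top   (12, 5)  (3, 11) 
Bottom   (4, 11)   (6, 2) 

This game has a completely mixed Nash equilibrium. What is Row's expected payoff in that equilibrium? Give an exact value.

60/11

First find q, the probability Column plays Left, from Row's indifference between Top and Bottom: 12q + 3(1−q) = 4q + 6(1−q), giving q = 3/11.
Since Row is indifferent in equilibrium, Row's expected payoff equals the payoff from either row against (3/11, 8/11). Using Top: 12(3/11) + 3(8/11) = 60/11.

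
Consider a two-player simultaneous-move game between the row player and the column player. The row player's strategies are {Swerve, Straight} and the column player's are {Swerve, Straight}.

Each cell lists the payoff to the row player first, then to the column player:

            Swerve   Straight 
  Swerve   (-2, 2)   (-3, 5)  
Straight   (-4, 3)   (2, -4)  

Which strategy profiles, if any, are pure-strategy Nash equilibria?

(Swerve, Swerve): the column player prefers Straight (5 > 2) — not an equilibrium.
(Swerve, Straight): the row player prefers Straight (2 > -3) — not an equilibrium.
(Straight, Swerve): the row player prefers Swerve (-2 > -4) — not an equilibrium.
(Straight, Straight): the column player prefers Swerve (3 > -4) — not an equilibrium.

none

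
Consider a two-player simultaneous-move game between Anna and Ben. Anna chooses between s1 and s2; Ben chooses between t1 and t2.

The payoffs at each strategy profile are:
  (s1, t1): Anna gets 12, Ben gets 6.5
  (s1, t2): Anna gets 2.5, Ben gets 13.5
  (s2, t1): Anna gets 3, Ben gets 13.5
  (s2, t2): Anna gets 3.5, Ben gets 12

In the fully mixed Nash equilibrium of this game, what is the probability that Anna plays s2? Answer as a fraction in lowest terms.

Let p be the probability that Anna plays s1. In a completely mixed equilibrium, Ben must be indifferent between t1 and t2.
Ben's expected payoff from t1 is 6.5p + 13.5(1−p); from t2 it is 13.5p + 12(1−p).
Setting these equal: −7p + 13.5 = 1.5p + 12, so p = 3/17.
Therefore Anna plays s2 with probability 1 − 3/17 = 14/17.

14/17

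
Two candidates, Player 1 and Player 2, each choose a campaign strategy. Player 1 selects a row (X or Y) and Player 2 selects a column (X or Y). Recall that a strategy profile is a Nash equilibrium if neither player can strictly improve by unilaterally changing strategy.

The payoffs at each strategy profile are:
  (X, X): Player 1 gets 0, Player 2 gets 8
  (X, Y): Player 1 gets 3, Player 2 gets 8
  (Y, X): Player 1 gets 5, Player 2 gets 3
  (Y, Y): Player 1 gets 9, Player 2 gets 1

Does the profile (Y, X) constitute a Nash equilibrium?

Yes

At (Y, X), Player 1 earns 5; switching to X would give 0, so Player 1 has no profitable deviation.
Player 2 earns 3; switching to Y would give 1, so Player 2 has no profitable deviation.
Neither player can gain by a unilateral deviation, so this profile is a Nash equilibrium.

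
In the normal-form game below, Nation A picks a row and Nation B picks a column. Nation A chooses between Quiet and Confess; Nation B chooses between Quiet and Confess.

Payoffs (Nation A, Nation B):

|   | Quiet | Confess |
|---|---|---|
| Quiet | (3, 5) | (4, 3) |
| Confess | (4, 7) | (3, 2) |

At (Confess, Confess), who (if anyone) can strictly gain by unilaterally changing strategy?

Nation A at (Confess, Confess) earns 3; deviating to Quiet yields 4 — a strict improvement.
Nation B earns 2; deviating to Quiet yields 7 — a strict improvement.
Both Nation A and Nation B have strictly profitable deviations.

Both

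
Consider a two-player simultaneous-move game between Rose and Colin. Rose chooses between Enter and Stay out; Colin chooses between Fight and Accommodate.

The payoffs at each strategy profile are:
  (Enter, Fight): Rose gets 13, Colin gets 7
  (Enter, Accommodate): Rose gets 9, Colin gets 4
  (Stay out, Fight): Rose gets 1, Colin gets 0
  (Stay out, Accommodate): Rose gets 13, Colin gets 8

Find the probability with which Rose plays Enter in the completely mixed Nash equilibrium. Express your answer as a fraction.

8/11

Let x be the probability that Rose plays Enter. In a completely mixed equilibrium, Colin must be indifferent between Fight and Accommodate.
Colin's expected payoff from Fight is 7x; from Accommodate it is 4x + 8(1−x).
Setting these equal: 7x = −4x + 8, so x = 8/11.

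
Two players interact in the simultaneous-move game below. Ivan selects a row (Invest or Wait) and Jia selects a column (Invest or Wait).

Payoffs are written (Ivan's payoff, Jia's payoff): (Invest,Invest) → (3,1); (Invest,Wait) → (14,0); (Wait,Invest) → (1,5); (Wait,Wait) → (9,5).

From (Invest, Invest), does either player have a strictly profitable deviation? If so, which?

Ivan at (Invest, Invest) earns 3; deviating to Wait yields 1 — not better.
Jia earns 1; deviating to Wait yields 0 — not better.
Neither player can strictly improve; the profile is a Nash equilibrium.

Neither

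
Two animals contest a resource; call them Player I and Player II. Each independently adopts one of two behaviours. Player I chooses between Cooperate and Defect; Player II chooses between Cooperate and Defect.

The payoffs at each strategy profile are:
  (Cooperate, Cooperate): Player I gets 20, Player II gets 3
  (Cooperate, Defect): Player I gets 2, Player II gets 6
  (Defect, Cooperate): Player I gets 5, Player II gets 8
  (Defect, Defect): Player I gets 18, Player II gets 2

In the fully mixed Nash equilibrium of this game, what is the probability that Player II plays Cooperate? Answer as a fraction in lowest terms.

Let q be the probability that Player II plays Cooperate. In a completely mixed equilibrium, Player I must be indifferent between Cooperate and Defect.
Player I's expected payoff from Cooperate is 20q + 2(1−q); from Defect it is 5q + 18(1−q).
Setting these equal: 18q + 2 = −13q + 18, so q = 16/31.

16/31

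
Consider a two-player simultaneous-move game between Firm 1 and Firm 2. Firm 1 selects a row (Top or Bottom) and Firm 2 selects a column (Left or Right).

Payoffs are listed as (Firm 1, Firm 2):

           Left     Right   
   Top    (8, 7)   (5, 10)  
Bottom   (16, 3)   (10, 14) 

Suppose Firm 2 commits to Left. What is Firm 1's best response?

Bottom

Against Left, Firm 1 earns 8 from Top and 16 from Bottom.
So Bottom is the best response.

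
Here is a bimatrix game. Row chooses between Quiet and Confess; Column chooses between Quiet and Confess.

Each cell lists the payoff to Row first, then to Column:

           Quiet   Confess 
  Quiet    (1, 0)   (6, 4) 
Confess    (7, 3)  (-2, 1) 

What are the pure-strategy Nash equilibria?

(Quiet, Quiet): Row prefers Confess (7 > 1); Column prefers Confess (4 > 0) — not an equilibrium.
(Quiet, Confess): Row gets 6 ≥ -2 from Confess, and Column gets 4 ≥ 0 from Quiet — Nash equilibrium.
(Confess, Quiet): Row gets 7 ≥ 1 from Quiet, and Column gets 3 ≥ 1 from Confess — Nash equilibrium.
(Confess, Confess): Row prefers Quiet (6 > -2); Column prefers Quiet (3 > 1) — not an equilibrium.

(Quiet, Confess) and (Confess, Quiet)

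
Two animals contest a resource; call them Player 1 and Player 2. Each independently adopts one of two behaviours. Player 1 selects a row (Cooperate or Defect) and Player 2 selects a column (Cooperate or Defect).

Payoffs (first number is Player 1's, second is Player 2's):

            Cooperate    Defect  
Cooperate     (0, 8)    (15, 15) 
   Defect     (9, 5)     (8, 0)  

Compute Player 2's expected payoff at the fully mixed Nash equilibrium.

First find x, the probability Player 1 plays Cooperate, from Player 2's indifference between Cooperate and Defect: 8x + 5(1−x) = 15x, giving x = 5/12.
Since Player 2 is indifferent in equilibrium, Player 2's expected payoff equals the payoff from either column against (5/12, 7/12). Using Cooperate: 8(5/12) + 5(7/12) = 25/4.

25/4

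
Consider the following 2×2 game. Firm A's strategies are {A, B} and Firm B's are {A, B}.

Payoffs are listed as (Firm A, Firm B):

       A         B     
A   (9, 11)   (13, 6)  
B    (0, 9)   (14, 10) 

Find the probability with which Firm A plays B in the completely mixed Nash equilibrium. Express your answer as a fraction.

Let x be the probability that Firm A plays A. In a completely mixed equilibrium, Firm B must be indifferent between A and B.
Firm B's expected payoff from A is 11x + 9(1−x); from B it is 6x + 10(1−x).
Setting these equal: 2x + 9 = −4x + 10, so x = 1/6.
Therefore Firm A plays B with probability 1 − 1/6 = 5/6.

5/6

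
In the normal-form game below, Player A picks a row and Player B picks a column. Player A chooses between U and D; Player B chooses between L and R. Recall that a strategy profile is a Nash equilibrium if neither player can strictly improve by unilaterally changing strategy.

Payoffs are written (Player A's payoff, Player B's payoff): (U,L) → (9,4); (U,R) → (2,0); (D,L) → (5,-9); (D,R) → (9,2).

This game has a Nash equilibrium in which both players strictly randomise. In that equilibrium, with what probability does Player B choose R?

4/11

Let q be the probability that Player B plays L. In a completely mixed equilibrium, Player A must be indifferent between U and D.
Player A's expected payoff from U is 9q + 2(1−q); from D it is 5q + 9(1−q).
Setting these equal: 7q + 2 = −4q + 9, so q = 7/11.
Therefore Player B plays R with probability 1 − 7/11 = 4/11.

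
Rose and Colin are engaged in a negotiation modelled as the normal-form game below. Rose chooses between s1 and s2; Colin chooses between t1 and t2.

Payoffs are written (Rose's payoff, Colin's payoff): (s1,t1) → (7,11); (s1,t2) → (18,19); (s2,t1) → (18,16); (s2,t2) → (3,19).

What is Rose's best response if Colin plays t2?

s1

Against t2, Rose earns 18 from s1 and 3 from s2.
So s1 is the best response.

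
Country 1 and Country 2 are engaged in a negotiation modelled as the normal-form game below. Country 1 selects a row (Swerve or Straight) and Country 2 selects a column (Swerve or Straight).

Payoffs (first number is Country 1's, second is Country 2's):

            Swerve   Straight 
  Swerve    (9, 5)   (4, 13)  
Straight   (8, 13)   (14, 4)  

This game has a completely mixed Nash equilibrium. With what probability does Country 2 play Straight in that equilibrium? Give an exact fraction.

Let q be the probability that Country 2 plays Swerve. In a completely mixed equilibrium, Country 1 must be indifferent between Swerve and Straight.
Country 1's expected payoff from Swerve is 9q + 4(1−q); from Straight it is 8q + 14(1−q).
Setting these equal: 5q + 4 = −6q + 14, so q = 10/11.
Therefore Country 2 plays Straight with probability 1 − 10/11 = 1/11.

1/11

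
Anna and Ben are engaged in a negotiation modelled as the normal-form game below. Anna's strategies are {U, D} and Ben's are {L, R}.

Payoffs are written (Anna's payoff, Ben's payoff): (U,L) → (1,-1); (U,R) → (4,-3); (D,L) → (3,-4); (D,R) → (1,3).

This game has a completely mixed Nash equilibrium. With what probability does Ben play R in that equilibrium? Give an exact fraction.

Let c be the probability that Ben plays L. In a completely mixed equilibrium, Anna must be indifferent between U and D.
Anna's expected payoff from U is c + 4(1−c); from D it is 3c + (1−c).
Setting these equal: −3c + 4 = 2c + 1, so c = 3/5.
Therefore Ben plays R with probability 1 − 3/5 = 2/5.

2/5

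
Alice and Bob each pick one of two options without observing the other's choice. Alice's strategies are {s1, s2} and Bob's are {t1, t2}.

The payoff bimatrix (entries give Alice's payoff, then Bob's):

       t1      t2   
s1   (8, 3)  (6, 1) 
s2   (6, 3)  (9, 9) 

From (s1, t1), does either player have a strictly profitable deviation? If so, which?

Neither

Alice at (s1, t1) earns 8; deviating to s2 yields 6 — not better.
Bob earns 3; deviating to t2 yields 1 — not better.
Neither player can strictly improve; the profile is a Nash equilibrium.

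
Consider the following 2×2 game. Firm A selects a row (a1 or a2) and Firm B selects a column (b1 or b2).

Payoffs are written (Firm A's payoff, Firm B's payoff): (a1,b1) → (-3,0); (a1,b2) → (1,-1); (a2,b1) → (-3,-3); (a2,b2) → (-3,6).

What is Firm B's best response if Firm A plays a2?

Against a2, Firm B earns -3 from b1 and 6 from b2.
So b2 is the best response.

b2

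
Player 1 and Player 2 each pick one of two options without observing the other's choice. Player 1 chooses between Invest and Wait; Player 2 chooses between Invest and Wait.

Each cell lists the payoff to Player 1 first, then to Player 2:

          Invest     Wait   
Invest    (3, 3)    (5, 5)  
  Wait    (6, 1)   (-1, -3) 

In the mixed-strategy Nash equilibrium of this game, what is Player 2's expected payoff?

7/3

First find x, the probability Player 1 plays Invest, from Player 2's indifference between Invest and Wait: 3x + (1−x) = 5x − 3(1−x), giving x = 2/3.
Since Player 2 is indifferent in equilibrium, Player 2's expected payoff equals the payoff from either column against (2/3, 1/3). Using Invest: 3(2/3) + (1/3) = 7/3.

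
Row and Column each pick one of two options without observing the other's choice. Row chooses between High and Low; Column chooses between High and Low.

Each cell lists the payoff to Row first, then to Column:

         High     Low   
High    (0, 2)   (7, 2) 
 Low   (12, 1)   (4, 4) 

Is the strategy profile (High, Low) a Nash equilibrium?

At (High, Low), Row earns 7; switching to Low would give 4, so Row has no profitable deviation.
Column earns 2; switching to High would give 2, so Column has no profitable deviation.
Neither player can gain by a unilateral deviation, so this profile is a Nash equilibrium.

Yes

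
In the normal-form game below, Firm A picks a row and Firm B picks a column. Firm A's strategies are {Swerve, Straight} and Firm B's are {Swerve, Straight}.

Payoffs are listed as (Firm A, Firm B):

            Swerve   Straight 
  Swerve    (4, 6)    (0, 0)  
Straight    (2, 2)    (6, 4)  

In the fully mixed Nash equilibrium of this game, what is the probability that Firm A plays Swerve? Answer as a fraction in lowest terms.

Let r be the probability that Firm A plays Swerve. In a completely mixed equilibrium, Firm B must be indifferent between Swerve and Straight.
Firm B's expected payoff from Swerve is 6r + 2(1−r); from Straight it is 4(1−r).
Setting these equal: 4r + 2 = −4r + 4, so r = 1/4.

1/4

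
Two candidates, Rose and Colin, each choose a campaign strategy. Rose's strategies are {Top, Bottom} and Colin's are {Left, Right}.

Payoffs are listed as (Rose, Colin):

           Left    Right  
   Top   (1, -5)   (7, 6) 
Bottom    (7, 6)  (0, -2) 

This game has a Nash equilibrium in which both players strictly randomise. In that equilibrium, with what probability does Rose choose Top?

Let r be the probability that Rose plays Top. In a completely mixed equilibrium, Colin must be indifferent between Left and Right.
Colin's expected payoff from Left is −5r + 6(1−r); from Right it is 6r − 2(1−r).
Setting these equal: −11r + 6 = 8r − 2, so r = 8/19.

8/19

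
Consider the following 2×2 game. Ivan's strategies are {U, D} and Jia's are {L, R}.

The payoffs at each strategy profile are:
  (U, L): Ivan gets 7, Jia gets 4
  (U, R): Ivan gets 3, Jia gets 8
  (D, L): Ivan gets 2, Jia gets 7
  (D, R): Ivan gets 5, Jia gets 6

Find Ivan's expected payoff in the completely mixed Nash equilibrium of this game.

29/7

First find q, the probability Jia plays L, from Ivan's indifference between U and D: 7q + 3(1−q) = 2q + 5(1−q), giving q = 2/7.
Since Ivan is indifferent in equilibrium, Ivan's expected payoff equals the payoff from either row against (2/7, 5/7). Using U: 7(2/7) + 3(5/7) = 29/7.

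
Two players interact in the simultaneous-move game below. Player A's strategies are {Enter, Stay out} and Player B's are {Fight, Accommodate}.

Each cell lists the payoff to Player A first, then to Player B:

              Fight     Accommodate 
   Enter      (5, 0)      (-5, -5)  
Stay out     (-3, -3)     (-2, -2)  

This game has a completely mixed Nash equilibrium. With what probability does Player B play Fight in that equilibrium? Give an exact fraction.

Let y be the probability that Player B plays Fight. In a completely mixed equilibrium, Player A must be indifferent between Enter and Stay out.
Player A's expected payoff from Enter is 5y − 5(1−y); from Stay out it is −3y − 2(1−y).
Setting these equal: 10y − 5 = −y − 2, so y = 3/11.

3/11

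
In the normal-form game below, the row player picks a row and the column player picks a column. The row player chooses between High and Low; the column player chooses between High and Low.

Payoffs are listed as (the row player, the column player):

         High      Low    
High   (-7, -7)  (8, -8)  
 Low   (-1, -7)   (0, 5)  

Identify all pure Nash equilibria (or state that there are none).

none

(High, High): the row player prefers Low (-1 > -7) — not an equilibrium.
(High, Low): the column player prefers High (-7 > -8) — not an equilibrium.
(Low, High): the column player prefers Low (5 > -7) — not an equilibrium.
(Low, Low): the row player prefers High (8 > 0) — not an equilibrium.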